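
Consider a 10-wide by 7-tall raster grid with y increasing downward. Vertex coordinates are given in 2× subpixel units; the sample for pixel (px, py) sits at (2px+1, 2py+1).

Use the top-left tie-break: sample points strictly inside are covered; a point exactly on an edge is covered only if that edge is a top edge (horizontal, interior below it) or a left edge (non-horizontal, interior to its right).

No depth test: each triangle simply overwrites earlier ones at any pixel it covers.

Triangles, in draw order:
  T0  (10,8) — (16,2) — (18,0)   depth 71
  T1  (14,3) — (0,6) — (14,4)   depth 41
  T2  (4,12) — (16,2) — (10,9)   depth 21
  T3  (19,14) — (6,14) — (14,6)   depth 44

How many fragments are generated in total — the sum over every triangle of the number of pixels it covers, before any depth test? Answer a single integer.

T0:
  degenerate (2·area = 0) — covers nothing
T1:
  2·area = 14  (B↔C swapped to make it positive)
  edge (14, 3)→(14, 4): d=(0,1) right/bottom  bias=-1
  edge (14, 4)→(0, 6): d=(-14,2) right/bottom  bias=-1
  edge (0, 6)→(14, 3): d=(14,-3) top-left  bias=+0
    (2,2)@(5, 5): e=[9,4,1] → #
    (3,2)@(7, 5): e=[7,0,7] → ·  [on edge]
    (2,3)@(5, 7): e=[9,-24,29] → ·
  covered (1 px):
    · · · · · · · · · ·
    · · · · · · · · · ·
    · · # · · · · · · ·
    · · · · · · · · · ·
    · · · · · · · · · ·
    · · · · · · · · · ·
    · · · · · · · · · ·
T2:
  2·area = 24
  edge (4, 12)→(16, 2): d=(12,-10) top-left  bias=+0
  edge (16, 2)→(10, 9): d=(-6,7) right/bottom  bias=-1
  edge (10, 9)→(4, 12): d=(-6,3) right/bottom  bias=-1
    (7,1)@(15, 3): e=[2,1,21] → #
    (8,1)@(17, 3): e=[22,-13,15] → ·
    (6,2)@(13, 5): e=[6,3,15] → #
    (7,2)@(15, 5): e=[26,-11,9] → ·
    (5,3)@(11, 7): e=[10,5,9] → #
    (6,3)@(13, 7): e=[30,-9,3] → ·
    (4,4)@(9, 9): e=[14,7,3] → #
    (5,4)@(11, 9): e=[34,-7,-3] → ·
    (4,5)@(9, 11): e=[38,-5,-9] → ·
  covered (4 px):
    · · · · · · · · · ·
    · · · · · · · # · ·
    · · · · · · # · · ·
    · · · · · # · · · ·
    · · · · # · · · · ·
    · · · · · · · · · ·
    · · · · · · · · · ·
T3:
  2·area = 104
  edge (19, 14)→(6, 14): d=(-13,0) right/bottom  bias=-1
  edge (6, 14)→(14, 6): d=(8,-8) top-left  bias=+0
  edge (14, 6)→(19, 14): d=(5,8) right/bottom  bias=-1
    (9,0)@(19, 1): e=[169,0,-65] → ·  [on edge]
    (8,1)@(17, 3): e=[143,0,-39] → ·  [on edge]
    (7,2)@(15, 5): e=[117,0,-13] → ·  [on edge]
    (6,3)@(13, 7): e=[91,0,13] → #  [on edge]
    (7,3)@(15, 7): e=[91,16,-3] → ·
    (5,4)@(11, 9): e=[65,0,39] → #  [on edge]
    (7,4)@(15, 9): e=[65,32,7] → #
    (8,4)@(17, 9): e=[65,48,-9] → ·
    (4,5)@(9, 11): e=[39,0,65] → #  [on edge]
    (8,5)@(17, 11): e=[39,64,1] → #
    (9,5)@(19, 11): e=[39,80,-15] → ·
    (3,6)@(7, 13): e=[13,0,91] → #  [on edge]
  covered (15 px):
    · · · · · · · · · ·
    · · · · · · · · · ·
    · · · · · · · · · ·
    · · · · · · # · · ·
    · · · · · # # # · ·
    · · · · # # # # # ·
    · · · # # # # # # ·

Final: 20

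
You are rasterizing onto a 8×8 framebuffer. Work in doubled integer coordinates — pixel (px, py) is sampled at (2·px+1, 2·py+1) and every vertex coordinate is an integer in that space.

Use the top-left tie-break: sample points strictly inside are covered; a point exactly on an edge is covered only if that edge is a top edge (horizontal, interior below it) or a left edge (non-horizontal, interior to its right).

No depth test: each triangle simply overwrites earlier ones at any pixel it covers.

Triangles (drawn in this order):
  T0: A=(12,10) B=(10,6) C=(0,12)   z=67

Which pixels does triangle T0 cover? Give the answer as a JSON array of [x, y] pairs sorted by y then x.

T0:
  2·area = 52  (B↔C swapped to make it positive)
  edge (12, 10)→(0, 12): d=(-12,2) right/bottom  bias=-1
  edge (0, 12)→(10, 6): d=(10,-6) top-left  bias=+0
  edge (10, 6)→(12, 10): d=(2,4) right/bottom  bias=-1
    (7,1)@(15, 3): e=[78,0,-26] → ·  [on edge]
    (4,3)@(9, 7): e=[42,4,6] → █
    (5,3)@(11, 7): e=[38,16,-2] → ·
    (2,4)@(5, 9): e=[26,0,26] → █  [on edge]
    (3,4)@(7, 9): e=[22,12,18] → █
    (5,4)@(11, 9): e=[14,36,2] → █
    (6,4)@(13, 9): e=[10,48,-6] → ·
    (1,5)@(3, 11): e=[6,8,38] → █
    (3,5)@(7, 11): e=[-2,32,22] → ·
    (4,5)@(9, 11): e=[-6,44,14] → ·
    (5,5)@(11, 11): e=[-10,56,6] → ·
    (1,6)@(3, 13): e=[-18,28,42] → ·
  covered (7 px):
    · · · · · · · ·
    · · · · · · · ·
    · · · · · · · ·
    · · · · █ · · ·
    · · █ █ █ █ · ·
    · █ █ · · · · ·
    · · · · · · · ·
    · · · · · · · ·

Final: [[4,3],[2,4],[3,4],[4,4],[5,4],[1,5],[2,5]]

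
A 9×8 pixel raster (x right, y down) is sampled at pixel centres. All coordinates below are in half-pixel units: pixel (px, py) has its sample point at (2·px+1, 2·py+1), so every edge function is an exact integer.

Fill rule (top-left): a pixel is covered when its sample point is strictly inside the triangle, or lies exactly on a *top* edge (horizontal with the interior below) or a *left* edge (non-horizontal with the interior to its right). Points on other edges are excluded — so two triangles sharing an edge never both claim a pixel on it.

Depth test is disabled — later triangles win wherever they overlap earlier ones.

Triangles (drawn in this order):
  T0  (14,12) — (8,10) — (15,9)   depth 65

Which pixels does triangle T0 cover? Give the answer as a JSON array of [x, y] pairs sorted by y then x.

T0:
  2·area = 20
  edge (14, 12)→(8, 10): d=(-6,-2) top-left  bias=+0
  edge (8, 10)→(15, 9): d=(7,-1) top-left  bias=+0
  edge (15, 9)→(14, 12): d=(-1,3) right/bottom  bias=-1
    (8,1)@(17, 3): e=[60,-40,0] → .  [on edge]
    (2,4)@(5, 9): e=[0,-10,30] → .  [on edge]
    (7,4)@(15, 9): e=[20,0,0] → .  [on edge]
    (0,5)@(1, 11): e=[-20,0,40] → .  [on edge]
    (5,5)@(11, 11): e=[0,10,10] → X  [on edge]
    (6,5)@(13, 11): e=[4,12,4] → X
    (7,5)@(15, 11): e=[8,14,-2] → .
    (5,6)@(11, 13): e=[-12,24,8] → .
    (6,6)@(13, 13): e=[-8,26,2] → .
    (8,6)@(17, 13): e=[0,30,-10] → .  [on edge]
    (6,7)@(13, 15): e=[-20,40,0] → .  [on edge]
  covered (2 px):
    . . . . . . . . .
    . . . . . . . . .
    . . . . . . . . .
    . . . . . . . . .
    . . . . . . . . .
    . . . . . X X . .
    . . . . . . . . .
    . . . . . . . . .

Result: [[5,5],[6,5]]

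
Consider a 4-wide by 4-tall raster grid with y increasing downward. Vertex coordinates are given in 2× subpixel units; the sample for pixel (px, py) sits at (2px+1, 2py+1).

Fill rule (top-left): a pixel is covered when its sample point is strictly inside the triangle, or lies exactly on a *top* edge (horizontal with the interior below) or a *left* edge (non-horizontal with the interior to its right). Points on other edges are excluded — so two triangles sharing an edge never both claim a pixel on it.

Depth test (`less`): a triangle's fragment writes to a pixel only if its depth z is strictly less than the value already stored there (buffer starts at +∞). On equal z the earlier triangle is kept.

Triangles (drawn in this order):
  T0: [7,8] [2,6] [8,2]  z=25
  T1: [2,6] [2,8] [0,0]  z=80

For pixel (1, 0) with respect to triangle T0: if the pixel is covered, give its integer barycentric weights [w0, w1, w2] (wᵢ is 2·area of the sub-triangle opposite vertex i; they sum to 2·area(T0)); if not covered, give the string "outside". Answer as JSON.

T0:
  2·area = 32
  edge (7, 8)→(2, 6): d=(-5,-2) top-left  bias=+0
  edge (2, 6)→(8, 2): d=(6,-4) top-left  bias=+0
  edge (8, 2)→(7, 8): d=(-1,6) right/bottom  bias=-1
    (3,1)@(7, 3): e=[25,2,5] → X
    (2,2)@(5, 5): e=[11,6,15] → X
    (2,3)@(5, 7): e=[1,18,13] → X
  covered (5 px):
    . . . .
    . . . X
    . . X X
    . . X X
T1:
  2·area = 4
  edge (2, 6)→(2, 8): d=(0,2) right/bottom  bias=-1
  edge (2, 8)→(0, 0): d=(-2,-8) top-left  bias=+0
  edge (0, 0)→(2, 6): d=(2,6) right/bottom  bias=-1
    (0,1)@(1, 3): e=[2,2,0] → .  [on edge]
  covered (0 px):
    . . . .
    . . . .
    . . . .
    . . . .

Result: "outside"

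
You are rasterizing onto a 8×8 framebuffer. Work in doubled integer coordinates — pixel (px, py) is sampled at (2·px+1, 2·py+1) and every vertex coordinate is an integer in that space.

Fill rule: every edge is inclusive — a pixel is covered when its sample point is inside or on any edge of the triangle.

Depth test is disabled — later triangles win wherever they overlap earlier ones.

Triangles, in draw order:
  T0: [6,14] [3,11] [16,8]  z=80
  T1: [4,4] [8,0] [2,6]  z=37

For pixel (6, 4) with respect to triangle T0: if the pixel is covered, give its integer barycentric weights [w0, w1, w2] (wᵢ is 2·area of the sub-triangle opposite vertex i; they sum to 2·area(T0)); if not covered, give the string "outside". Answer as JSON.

T0:
  2·area = 48
  edge (6, 14)→(3, 11): d=(-3,-3) inclusive
  edge (3, 11)→(16, 8): d=(13,-3) inclusive
  edge (16, 8)→(6, 14): d=(-10,6) inclusive
    (0,4)@(1, 9): e=[0,-32,80] → ·  [on edge]
    (6,4)@(13, 9): e=[36,4,8] → █
    (7,4)@(15, 9): e=[42,10,-4] → ·
    (1,5)@(3, 11): e=[0,0,48] → █  [on edge]
    (2,5)@(5, 11): e=[6,6,36] → █
    (3,5)@(7, 11): e=[12,12,24] → █
    (4,5)@(9, 11): e=[18,18,12] → █
    (5,5)@(11, 11): e=[24,24,0] → █  [on edge]
    (6,5)@(13, 11): e=[30,30,-12] → ·
    (1,6)@(3, 13): e=[-6,26,28] → ·
    (2,6)@(5, 13): e=[0,32,16] → █  [on edge]
    (4,6)@(9, 13): e=[12,44,-8] → ·
    (3,7)@(7, 15): e=[0,64,-16] → ·  [on edge]
  covered (8 px):
    · · · · · · · ·
    · · · · · · · ·
    · · · · · · · ·
    · · · · · · · ·
    · · · · · · █ ·
    · █ █ █ █ █ · ·
    · · █ █ · · · ·
    · · · · · · · ·
T1:
  degenerate (2·area = 0) — covers nothing

Answer: [4,8,36]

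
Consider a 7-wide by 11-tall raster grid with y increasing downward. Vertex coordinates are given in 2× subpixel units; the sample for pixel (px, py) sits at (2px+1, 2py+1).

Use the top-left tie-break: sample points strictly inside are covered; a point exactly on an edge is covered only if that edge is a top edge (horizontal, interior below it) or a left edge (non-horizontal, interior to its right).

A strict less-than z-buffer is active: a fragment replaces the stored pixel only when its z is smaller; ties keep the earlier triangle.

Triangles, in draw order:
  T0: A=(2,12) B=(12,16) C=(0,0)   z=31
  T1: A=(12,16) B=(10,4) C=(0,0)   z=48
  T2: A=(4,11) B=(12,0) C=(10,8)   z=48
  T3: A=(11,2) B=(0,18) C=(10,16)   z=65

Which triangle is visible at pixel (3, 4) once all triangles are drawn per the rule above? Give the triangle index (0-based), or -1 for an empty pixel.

T0:
  2·area = 112  (B↔C swapped to make it positive)
  edge (2, 12)→(0, 0): d=(-2,-12) top-left  bias=+0
  edge (0, 0)→(12, 16): d=(12,16) right/bottom  bias=-1
  edge (12, 16)→(2, 12): d=(-10,-4) top-left  bias=+0
    (0,1)@(1, 3): e=[6,20,86] → #
    (1,1)@(3, 3): e=[30,-12,94] → ·
    (0,2)@(1, 5): e=[2,44,66] → #
    (1,2)@(3, 5): e=[26,12,74] → #
    (2,2)@(5, 5): e=[50,-20,82] → ·
    (0,3)@(1, 7): e=[-2,68,46] → ·
    (1,3)@(3, 7): e=[22,36,54] → #
    (2,3)@(5, 7): e=[46,4,62] → #
    (3,3)@(7, 7): e=[70,-28,70] → ·
    (1,4)@(3, 9): e=[18,60,34] → #
    (3,4)@(7, 9): e=[66,-4,50] → ·
    (1,5)@(3, 11): e=[14,84,14] → #
  covered (14 px):
    · · · · · · ·
    # · · · · · ·
    # # · · · · ·
    · # # · · · ·
    · # # · · · ·
    · # # # · · ·
    · · # # # · ·
    · · · · · # ·
    · · · · · · ·
    · · · · · · ·
    · · · · · · ·
T1:
  2·area = 112  (B↔C swapped to make it positive)
  edge (12, 16)→(0, 0): d=(-12,-16) top-left  bias=+0
  edge (0, 0)→(10, 4): d=(10,4) right/bottom  bias=-1
  edge (10, 4)→(12, 16): d=(2,12) right/bottom  bias=-1
    (0,0)@(1, 1): e=[4,6,102] → #
    (1,0)@(3, 1): e=[36,-2,78] → ·
    (0,1)@(1, 3): e=[-20,26,106] → ·
    (1,1)@(3, 3): e=[12,18,82] → #
    (2,1)@(5, 3): e=[44,10,58] → #
    (3,1)@(7, 3): e=[76,2,34] → #
    (4,1)@(9, 3): e=[108,-6,10] → ·
    (1,2)@(3, 5): e=[-12,38,86] → ·
    (2,2)@(5, 5): e=[20,30,62] → #
    (4,2)@(9, 5): e=[84,14,14] → #
    (5,2)@(11, 5): e=[116,6,-10] → ·
    (2,3)@(5, 7): e=[-4,50,66] → ·
  covered (14 px):
    # · · · · · ·
    · # # # · · ·
    · · # # # · ·
    · · · # # · ·
    · · · # # · ·
    · · · · # # ·
    · · · · · # ·
    · · · · · · ·
    · · · · · · ·
    · · · · · · ·
    · · · · · · ·
T2:
  2·area = 42
  edge (4, 11)→(12, 0): d=(8,-11) top-left  bias=+0
  edge (12, 0)→(10, 8): d=(-2,8) right/bottom  bias=-1
  edge (10, 8)→(4, 11): d=(-6,3) right/bottom  bias=-1
    (5,1)@(11, 3): e=[13,2,27] → #
    (6,1)@(13, 3): e=[35,-14,21] → ·
    (4,2)@(9, 5): e=[7,14,21] → #
    (5,2)@(11, 5): e=[29,-2,15] → ·
    (3,3)@(7, 7): e=[1,26,15] → #
    (5,3)@(11, 7): e=[45,-6,3] → ·
    (3,4)@(7, 9): e=[17,22,3] → #
    (4,4)@(9, 9): e=[39,6,-3] → ·
    (3,5)@(7, 11): e=[33,18,-9] → ·
  covered (5 px):
    · · · · · · ·
    · · · · · # ·
    · · · · # · ·
    · · · # # · ·
    · · · # · · ·
    · · · · · · ·
    · · · · · · ·
    · · · · · · ·
    · · · · · · ·
    · · · · · · ·
    · · · · · · ·
T3:
  2·area = 138  (B↔C swapped to make it positive)
  edge (11, 2)→(10, 16): d=(-1,14) right/bottom  bias=-1
  edge (10, 16)→(0, 18): d=(-10,2) right/bottom  bias=-1
  edge (0, 18)→(11, 2): d=(11,-16) top-left  bias=+0
    (4,2)@(9, 5): e=[25,112,1] → #
    (5,2)@(11, 5): e=[-3,108,33] → ·
    (4,3)@(9, 7): e=[23,92,23] → #
    (5,3)@(11, 7): e=[-5,88,55] → ·
    (3,4)@(7, 9): e=[49,76,13] → #
    (5,4)@(11, 9): e=[-7,68,77] → ·
    (2,5)@(5, 11): e=[75,60,3] → #
    (5,5)@(11, 11): e=[-9,48,99] → ·
    (2,6)@(5, 13): e=[73,40,25] → #
    (5,6)@(11, 13): e=[-11,28,121] → ·
    (1,7)@(3, 15): e=[99,24,15] → #
    (5,7)@(11, 15): e=[-13,8,143] → ·
    (2,8)@(5, 17): e=[69,0,69] → ·  [on edge]
  covered (16 px):
    · · · · · · ·
    · · · · · · ·
    · · · · # · ·
    · · · · # · ·
    · · · # # · ·
    · · # # # · ·
    · · # # # · ·
    · # # # # · ·
    # # · · · · ·
    · · · · · · ·
    · · · · · · ·

Z-buffer (winner per pixel, '.' = empty):
  1 . . . . . .
  0 1 1 1 . 2 .
  0 0 1 1 1 . .
  . 0 0 1 1 . .
  . 0 0 1 1 . .
  . 0 0 0 1 1 .
  . . 0 0 0 1 .
  . 3 3 3 3 0 .
  3 3 . . . . .
  . . . . . . .
  . . . . . . .

Result: 1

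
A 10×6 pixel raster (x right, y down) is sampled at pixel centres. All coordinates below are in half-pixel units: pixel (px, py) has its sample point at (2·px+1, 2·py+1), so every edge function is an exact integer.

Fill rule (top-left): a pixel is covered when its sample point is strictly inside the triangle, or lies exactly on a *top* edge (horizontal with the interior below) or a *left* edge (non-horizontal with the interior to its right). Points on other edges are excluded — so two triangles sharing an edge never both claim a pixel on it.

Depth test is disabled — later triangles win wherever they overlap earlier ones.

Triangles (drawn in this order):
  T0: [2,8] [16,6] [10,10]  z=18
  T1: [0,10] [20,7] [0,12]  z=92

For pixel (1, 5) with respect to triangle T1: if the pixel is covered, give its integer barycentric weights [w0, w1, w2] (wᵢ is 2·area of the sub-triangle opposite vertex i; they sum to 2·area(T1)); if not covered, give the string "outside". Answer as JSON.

T0:
  2·area = 44
  edge (2, 8)→(16, 6): d=(14,-2) top-left  bias=+0
  edge (16, 6)→(10, 10): d=(-6,4) right/bottom  bias=-1
  edge (10, 10)→(2, 8): d=(-8,-2) top-left  bias=+0
    (4,3)@(9, 7): e=[0,22,22] → X  [on edge]
    (5,3)@(11, 7): e=[4,14,26] → X
    (6,3)@(13, 7): e=[8,6,30] → X
    (7,3)@(15, 7): e=[12,-2,34] → .
    (3,4)@(7, 9): e=[24,18,2] → X
    (6,4)@(13, 9): e=[36,-6,14] → .
    (3,5)@(7, 11): e=[52,6,-14] → .
    (4,5)@(9, 11): e=[56,-2,-10] → .
    (5,5)@(11, 11): e=[60,-10,-6] → .
  covered (6 px):
    . . . . . . . . . .
    . . . . . . . . . .
    . . . . . . . . . .
    . . . . X X X . . .
    . . . X X X . . . .
    . . . . . . . . . .
T1:
  2·area = 40
  edge (0, 10)→(20, 7): d=(20,-3) top-left  bias=+0
  edge (20, 7)→(0, 12): d=(-20,5) right/bottom  bias=-1
  edge (0, 12)→(0, 10): d=(0,-2) top-left  bias=+0
    (3,4)@(7, 9): e=[1,25,14] → X
    (4,4)@(9, 9): e=[7,15,18] → X
    (5,4)@(11, 9): e=[13,5,22] → X
    (6,4)@(13, 9): e=[19,-5,26] → .
    (0,5)@(1, 11): e=[23,15,2] → X
    (1,5)@(3, 11): e=[29,5,6] → X
    (2,5)@(5, 11): e=[35,-5,10] → .
    (3,5)@(7, 11): e=[41,-15,14] → .
    (4,5)@(9, 11): e=[47,-25,18] → .
    (5,5)@(11, 11): e=[53,-35,22] → .
  covered (5 px):
    . . . . . . . . . .
    . . . . . . . . . .
    . . . . . . . . . .
    . . . . . . . . . .
    . . . X X X . . . .
    X X . . . . . . . .

Result: [5,6,29]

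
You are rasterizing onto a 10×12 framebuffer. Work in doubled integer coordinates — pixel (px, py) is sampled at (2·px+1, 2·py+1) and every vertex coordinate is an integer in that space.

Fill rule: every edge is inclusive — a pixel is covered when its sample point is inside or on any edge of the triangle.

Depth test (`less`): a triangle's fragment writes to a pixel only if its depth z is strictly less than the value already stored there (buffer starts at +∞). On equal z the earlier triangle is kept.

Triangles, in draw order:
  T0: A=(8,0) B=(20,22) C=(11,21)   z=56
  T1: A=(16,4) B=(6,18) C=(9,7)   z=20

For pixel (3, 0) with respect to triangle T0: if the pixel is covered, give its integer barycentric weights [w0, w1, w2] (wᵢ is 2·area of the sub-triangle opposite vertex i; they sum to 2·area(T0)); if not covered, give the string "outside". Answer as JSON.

T0:
  2·area = 186
  edge (8, 0)→(20, 22): d=(12,22) inclusive
  edge (20, 22)→(11, 21): d=(-9,-1) inclusive
  edge (11, 21)→(8, 0): d=(-3,-21) inclusive
    (4,1)@(9, 3): e=[14,160,12] → #
    (5,1)@(11, 3): e=[-30,162,54] → ·
    (4,2)@(9, 5): e=[38,142,6] → #
    (5,2)@(11, 5): e=[-6,144,48] → ·
    (4,3)@(9, 7): e=[62,124,0] → #  [on edge]
    (5,3)@(11, 7): e=[18,126,42] → #
    (6,3)@(13, 7): e=[-26,128,84] → ·
    (4,4)@(9, 9): e=[86,106,-6] → ·
    (5,4)@(11, 9): e=[42,108,36] → #
    (6,4)@(13, 9): e=[-2,110,78] → ·
    (5,5)@(11, 11): e=[66,90,30] → #
    (6,5)@(13, 11): e=[22,92,72] → #
    (5,10)@(11, 21): e=[186,0,0] → #  [on edge]
  covered (26 px):
    · · · · · · · · · ·
    · · · · # · · · · ·
    · · · · # · · · · ·
    · · · · # # · · · ·
    · · · · · # · · · ·
    · · · · · # # · · ·
    · · · · · # # # · ·
    · · · · · # # # · ·
    · · · · · # # # # ·
    · · · · · # # # # ·
    · · · · · # # # # #
    · · · · · · · · · ·
T1:
  2·area = 68
  edge (16, 4)→(6, 18): d=(-10,14) inclusive
  edge (6, 18)→(9, 7): d=(3,-11) inclusive
  edge (9, 7)→(16, 4): d=(7,-3) inclusive
    (7,2)@(15, 5): e=[4,60,4] → #
    (8,2)@(17, 5): e=[-24,82,10] → ·
    (4,3)@(9, 7): e=[68,0,0] → #  [on edge]
    (5,3)@(11, 7): e=[40,22,6] → #
    (6,3)@(13, 7): e=[12,44,12] → #
    (7,3)@(15, 7): e=[-16,66,18] → ·
    (4,4)@(9, 9): e=[48,6,14] → #
    (6,4)@(13, 9): e=[-8,50,26] → ·
    (4,5)@(9, 11): e=[28,12,28] → #
    (5,5)@(11, 11): e=[0,34,34] → #  [on edge]
    (6,5)@(13, 11): e=[-28,56,40] → ·
    (4,6)@(9, 13): e=[8,18,42] → #
  covered (10 px):
    · · · · · · · · · ·
    · · · · · · · · · ·
    · · · · · · · # · ·
    · · · · # # # · · ·
    · · · · # # · · · ·
    · · · · # # · · · ·
    · · · · # · · · · ·
    · · · # · · · · · ·
    · · · · · · · · · ·
    · · · · · · · · · ·
    · · · · · · · · · ·
    · · · · · · · · · ·

Final: "outside"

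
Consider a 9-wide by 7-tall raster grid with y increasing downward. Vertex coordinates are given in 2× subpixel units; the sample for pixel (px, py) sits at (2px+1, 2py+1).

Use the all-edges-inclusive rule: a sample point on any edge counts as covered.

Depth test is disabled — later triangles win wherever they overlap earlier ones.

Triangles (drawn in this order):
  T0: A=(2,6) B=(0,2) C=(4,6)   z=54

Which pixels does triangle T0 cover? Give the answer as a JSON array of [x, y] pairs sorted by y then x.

T0:
  2·area = 8
  edge (2, 6)→(0, 2): d=(-2,-4) inclusive
  edge (0, 2)→(4, 6): d=(4,4) inclusive
  edge (4, 6)→(2, 6): d=(-2,0) inclusive
    (0,1)@(1, 3): e=[2,0,6] → #  [on edge]
    (1,1)@(3, 3): e=[10,-8,6] → ·
    (0,2)@(1, 5): e=[-2,8,2] → ·
    (1,2)@(3, 5): e=[6,0,2] → #  [on edge]
    (2,2)@(5, 5): e=[14,-8,2] → ·
    (1,3)@(3, 7): e=[2,8,-2] → ·
    (2,3)@(5, 7): e=[10,0,-2] → ·  [on edge]
    (3,4)@(7, 9): e=[14,0,-6] → ·  [on edge]
    (4,5)@(9, 11): e=[18,0,-10] → ·  [on edge]
    (5,6)@(11, 13): e=[22,0,-14] → ·  [on edge]
  covered (2 px):
    · · · · · · · · ·
    # · · · · · · · ·
    · # · · · · · · ·
    · · · · · · · · ·
    · · · · · · · · ·
    · · · · · · · · ·
    · · · · · · · · ·

Result: [[0,1],[1,2]]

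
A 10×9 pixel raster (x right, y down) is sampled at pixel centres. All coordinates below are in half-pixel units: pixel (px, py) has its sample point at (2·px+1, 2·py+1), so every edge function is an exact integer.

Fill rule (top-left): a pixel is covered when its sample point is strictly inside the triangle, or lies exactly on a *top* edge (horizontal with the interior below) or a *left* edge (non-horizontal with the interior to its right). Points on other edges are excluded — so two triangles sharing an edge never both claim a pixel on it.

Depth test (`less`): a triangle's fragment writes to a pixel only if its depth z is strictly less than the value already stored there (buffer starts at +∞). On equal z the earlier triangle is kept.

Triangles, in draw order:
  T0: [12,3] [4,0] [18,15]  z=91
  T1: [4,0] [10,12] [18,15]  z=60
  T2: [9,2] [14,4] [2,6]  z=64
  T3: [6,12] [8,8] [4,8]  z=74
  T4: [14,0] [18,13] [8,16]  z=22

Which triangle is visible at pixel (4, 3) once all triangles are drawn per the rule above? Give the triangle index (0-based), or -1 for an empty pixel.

T0:
  2·area = 78  (B↔C swapped to make it positive)
  edge (12, 3)→(18, 15): d=(6,12) right/bottom  bias=-1
  edge (18, 15)→(4, 0): d=(-14,-15) top-left  bias=+0
  edge (4, 0)→(12, 3): d=(8,3) right/bottom  bias=-1
    (2,0)@(5, 1): e=[72,1,5] → X
    (3,0)@(7, 1): e=[48,31,-1] → .
    (5,0)@(11, 1): e=[0,91,-13] → .  [on edge]
    (2,1)@(5, 3): e=[84,-27,21] → .
    (3,1)@(7, 3): e=[60,3,15] → X
    (4,1)@(9, 3): e=[36,33,9] → X
    (5,1)@(11, 3): e=[12,63,3] → X
    (6,1)@(13, 3): e=[-12,93,-3] → .
    (3,2)@(7, 5): e=[72,-25,31] → .
    (4,2)@(9, 5): e=[48,5,25] → X
    (6,2)@(13, 5): e=[0,65,13] → .  [on edge]
    (4,3)@(9, 7): e=[60,-23,41] → .
    (7,4)@(15, 9): e=[0,39,39] → .  [on edge]
    (8,6)@(17, 13): e=[0,13,65] → .  [on edge]
    (9,8)@(19, 17): e=[0,-13,91] → .  [on edge]
  covered (10 px):
    . . X . . . . . . .
    . . . X X X . . . .
    . . . . X X . . . .
    . . . . . X X . . .
    . . . . . . X . . .
    . . . . . . . X . .
    . . . . . . . . . .
    . . . . . . . . . .
    . . . . . . . . . .
T1:
  2·area = 78  (B↔C swapped to make it positive)
  edge (4, 0)→(18, 15): d=(14,15) right/bottom  bias=-1
  edge (18, 15)→(10, 12): d=(-8,-3) top-left  bias=+0
  edge (10, 12)→(4, 0): d=(-6,-12) top-left  bias=+0
    (3,2)@(7, 5): e=[25,47,6] → X
    (4,2)@(9, 5): e=[-5,53,30] → .
    (3,3)@(7, 7): e=[53,31,-6] → .
    (4,3)@(9, 7): e=[23,37,18] → X
    (5,3)@(11, 7): e=[-7,43,42] → .
    (4,4)@(9, 9): e=[51,21,6] → X
    (5,4)@(11, 9): e=[21,27,30] → X
    (6,4)@(13, 9): e=[-9,33,54] → .
    (4,5)@(9, 11): e=[79,5,-6] → .
    (5,5)@(11, 11): e=[49,11,18] → X
    (6,5)@(13, 11): e=[19,17,42] → X
    (7,5)@(15, 11): e=[-11,23,66] → .
  covered (8 px):
    . . . . . . . . . .
    . . . . . . . . . .
    . . . X . . . . . .
    . . . . X . . . . .
    . . . . X X . . . .
    . . . . . X X . . .
    . . . . . . X X . .
    . . . . . . . . . .
    . . . . . . . . . .
T2:
  2·area = 34
  edge (9, 2)→(14, 4): d=(5,2) right/bottom  bias=-1
  edge (14, 4)→(2, 6): d=(-12,2) right/bottom  bias=-1
  edge (2, 6)→(9, 2): d=(7,-4) top-left  bias=+0
    (4,1)@(9, 3): e=[5,22,7] → X
    (5,1)@(11, 3): e=[1,18,15] → X
    (6,1)@(13, 3): e=[-3,14,23] → .
    (2,2)@(5, 5): e=[23,6,5] → X
    (3,2)@(7, 5): e=[19,2,13] → X
    (4,2)@(9, 5): e=[15,-2,21] → .
    (5,2)@(11, 5): e=[11,-6,29] → .
    (2,3)@(5, 7): e=[33,-18,19] → .
    (3,3)@(7, 7): e=[29,-22,27] → .
  covered (4 px):
    . . . . . . . . . .
    . . . . X X . . . .
    . . X X . . . . . .
    . . . . . . . . . .
    . . . . . . . . . .
    . . . . . . . . . .
    . . . . . . . . . .
    . . . . . . . . . .
    . . . . . . . . . .
T3:
  2·area = 16  (B↔C swapped to make it positive)
  edge (6, 12)→(4, 8): d=(-2,-4) top-left  bias=+0
  edge (4, 8)→(8, 8): d=(4,0) top-left  bias=+0
  edge (8, 8)→(6, 12): d=(-2,4) right/bottom  bias=-1
    (2,4)@(5, 9): e=[2,4,10] → X
    (3,4)@(7, 9): e=[10,4,2] → X
    (4,4)@(9, 9): e=[18,4,-6] → .
    (2,5)@(5, 11): e=[-2,12,6] → .
    (3,5)@(7, 11): e=[6,12,-2] → .
  covered (2 px):
    . . . . . . . . . .
    . . . . . . . . . .
    . . . . . . . . . .
    . . . . . . . . . .
    . . X X . . . . . .
    . . . . . . . . . .
    . . . . . . . . . .
    . . . . . . . . . .
    . . . . . . . . . .
T4:
  2·area = 142
  edge (14, 0)→(18, 13): d=(4,13) right/bottom  bias=-1
  edge (18, 13)→(8, 16): d=(-10,3) right/bottom  bias=-1
  edge (8, 16)→(14, 0): d=(6,-16) top-left  bias=+0
    (6,1)@(13, 3): e=[25,115,2] → X
    (7,1)@(15, 3): e=[-1,109,34] → .
    (6,2)@(13, 5): e=[33,95,14] → X
    (7,2)@(15, 5): e=[7,89,46] → X
    (8,2)@(17, 5): e=[-19,83,78] → .
    (6,3)@(13, 7): e=[41,75,26] → X
    (8,3)@(17, 7): e=[-11,63,90] → .
    (5,4)@(11, 9): e=[75,61,6] → X
    (8,4)@(17, 9): e=[-3,43,102] → .
    (5,5)@(11, 11): e=[83,41,18] → X
    (8,5)@(17, 11): e=[5,23,114] → X
    (9,5)@(19, 11): e=[-21,17,146] → .
  covered (18 px):
    . . . . . . . . . .
    . . . . . . X . . .
    . . . . . . X X . .
    . . . . . . X X . .
    . . . . . X X X . .
    . . . . . X X X X .
    . . . . . X X X X .
    . . . . X X . . . .
    . . . . . . . . . .

Z-buffer (winner per pixel, '.' = empty):
  . . 0 . . . . . . .
  . . . 0 2 2 4 . . .
  . . 2 1 0 0 4 4 . .
  . . . . 1 0 4 4 . .
  . . 3 3 1 4 4 4 . .
  . . . . . 4 4 4 4 .
  . . . . . 4 4 4 4 .
  . . . . 4 4 . . . .
  . . . . . . . . . .

Result: 1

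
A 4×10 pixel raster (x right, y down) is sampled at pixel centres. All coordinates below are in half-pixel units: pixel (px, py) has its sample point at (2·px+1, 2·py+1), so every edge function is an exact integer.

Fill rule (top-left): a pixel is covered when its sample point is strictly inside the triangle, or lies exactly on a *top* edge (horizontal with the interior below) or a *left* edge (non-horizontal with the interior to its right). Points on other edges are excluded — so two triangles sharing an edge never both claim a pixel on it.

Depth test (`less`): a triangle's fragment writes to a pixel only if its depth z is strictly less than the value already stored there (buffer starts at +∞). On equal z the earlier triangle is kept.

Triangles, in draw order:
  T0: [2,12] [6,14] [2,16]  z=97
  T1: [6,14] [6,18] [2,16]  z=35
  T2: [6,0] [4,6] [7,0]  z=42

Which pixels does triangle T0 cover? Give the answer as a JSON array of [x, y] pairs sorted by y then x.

T0:
  2·area = 16
  edge (2, 12)→(6, 14): d=(4,2) right/bottom  bias=-1
  edge (6, 14)→(2, 16): d=(-4,2) right/bottom  bias=-1
  edge (2, 16)→(2, 12): d=(0,-4) top-left  bias=+0
    (1,6)@(3, 13): e=[2,10,4] → X
    (2,6)@(5, 13): e=[-2,6,12] → .
    (1,7)@(3, 15): e=[10,2,4] → X
    (2,7)@(5, 15): e=[6,-2,12] → .
    (1,8)@(3, 17): e=[18,-6,4] → .
  covered (2 px):
    . . . .
    . . . .
    . . . .
    . . . .
    . . . .
    . . . .
    . X . .
    . X . .
    . . . .
    . . . .
T1:
  2·area = 16
  edge (6, 14)→(6, 18): d=(0,4) right/bottom  bias=-1
  edge (6, 18)→(2, 16): d=(-4,-2) top-left  bias=+0
  edge (2, 16)→(6, 14): d=(4,-2) top-left  bias=+0
    (2,7)@(5, 15): e=[4,10,2] → X
    (3,7)@(7, 15): e=[-4,14,6] → .
    (2,8)@(5, 17): e=[4,2,10] → X
    (3,8)@(7, 17): e=[-4,6,14] → .
    (2,9)@(5, 19): e=[4,-6,18] → .
  covered (2 px):
    . . . .
    . . . .
    . . . .
    . . . .
    . . . .
    . . . .
    . . . .
    . . X .
    . . X .
    . . . .
T2:
  2·area = 6  (B↔C swapped to make it positive)
  edge (6, 0)→(7, 0): d=(1,0) top-left  bias=+0
  edge (7, 0)→(4, 6): d=(-3,6) right/bottom  bias=-1
  edge (4, 6)→(6, 0): d=(2,-6) top-left  bias=+0
    (2,1)@(5, 3): e=[3,3,0] → X  [on edge]
    (3,1)@(7, 3): e=[3,-9,12] → .
    (2,2)@(5, 5): e=[5,-3,4] → .
    (1,4)@(3, 9): e=[9,-3,0] → .  [on edge]
    (0,7)@(1, 15): e=[15,-9,0] → .  [on edge]
  covered (1 px):
    . . . .
    . . X .
    . . . .
    . . . .
    . . . .
    . . . .
    . . . .
    . . . .
    . . . .
    . . . .

Answer: [[1,6],[1,7]]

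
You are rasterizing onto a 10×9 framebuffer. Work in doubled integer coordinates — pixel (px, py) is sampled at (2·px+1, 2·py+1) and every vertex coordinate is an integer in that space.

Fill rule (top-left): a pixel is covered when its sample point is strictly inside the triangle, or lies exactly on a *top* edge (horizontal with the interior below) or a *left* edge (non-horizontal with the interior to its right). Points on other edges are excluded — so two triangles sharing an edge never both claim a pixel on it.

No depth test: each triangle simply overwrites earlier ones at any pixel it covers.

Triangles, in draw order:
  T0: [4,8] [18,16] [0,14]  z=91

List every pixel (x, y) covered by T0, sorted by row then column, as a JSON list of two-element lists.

T0:
  2·area = 116
  edge (4, 8)→(18, 16): d=(14,8) right/bottom  bias=-1
  edge (18, 16)→(0, 14): d=(-18,-2) top-left  bias=+0
  edge (0, 14)→(4, 8): d=(4,-6) top-left  bias=+0
    (2,4)@(5, 9): e=[6,100,10] → █
    (3,4)@(7, 9): e=[-10,104,22] → ·
    (1,5)@(3, 11): e=[50,60,6] → █
    (3,5)@(7, 11): e=[18,68,30] → █
    (4,5)@(9, 11): e=[2,72,42] → █
    (5,5)@(11, 11): e=[-14,76,54] → ·
    (0,6)@(1, 13): e=[94,20,2] → █
    (5,6)@(11, 13): e=[14,40,62] → █
    (6,6)@(13, 13): e=[-2,44,74] → ·
    (0,7)@(1, 15): e=[122,-16,10] → ·
    (1,7)@(3, 15): e=[106,-12,22] → ·
    (2,7)@(5, 15): e=[90,-8,34] → ·
    (4,7)@(9, 15): e=[58,0,58] → █  [on edge]
  covered (15 px):
    · · · · · · · · · ·
    · · · · · · · · · ·
    · · · · · · · · · ·
    · · · · · · · · · ·
    · · █ · · · · · · ·
    · █ █ █ █ · · · · ·
    █ █ █ █ █ █ · · · ·
    · · · · █ █ █ █ · ·
    · · · · · · · · · ·

Final: [[2,4],[1,5],[2,5],[3,5],[4,5],[0,6],[1,6],[2,6],[3,6],[4,6],[5,6],[4,7],[5,7],[6,7],[7,7]]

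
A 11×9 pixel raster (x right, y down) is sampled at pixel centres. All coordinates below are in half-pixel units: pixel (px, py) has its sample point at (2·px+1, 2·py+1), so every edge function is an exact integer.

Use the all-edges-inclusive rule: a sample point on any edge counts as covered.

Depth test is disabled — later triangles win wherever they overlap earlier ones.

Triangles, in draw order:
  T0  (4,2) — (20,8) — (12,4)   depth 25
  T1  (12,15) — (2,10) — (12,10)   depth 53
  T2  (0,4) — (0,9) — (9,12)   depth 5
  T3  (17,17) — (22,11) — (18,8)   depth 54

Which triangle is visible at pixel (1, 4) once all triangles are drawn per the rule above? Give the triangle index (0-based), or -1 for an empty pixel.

T0:
  2·area = 16  (B↔C swapped to make it positive)
  edge (4, 2)→(12, 4): d=(8,2) inclusive
  edge (12, 4)→(20, 8): d=(8,4) inclusive
  edge (20, 8)→(4, 2): d=(-16,-6) inclusive
    (3,1)@(7, 3): e=[2,12,2] → X
    (4,1)@(9, 3): e=[-2,4,14] → .
    (3,2)@(7, 5): e=[18,28,-30] → .
    (6,2)@(13, 5): e=[6,4,6] → X
    (7,2)@(15, 5): e=[2,-4,18] → .
    (6,3)@(13, 7): e=[22,20,-26] → .
  covered (2 px):
    . . . . . . . . . . .
    . . . X . . . . . . .
    . . . . . . X . . . .
    . . . . . . . . . . .
    . . . . . . . . . . .
    . . . . . . . . . . .
    . . . . . . . . . . .
    . . . . . . . . . . .
    . . . . . . . . . . .
T1:
  2·area = 50
  edge (12, 15)→(2, 10): d=(-10,-5) inclusive
  edge (2, 10)→(12, 10): d=(10,0) inclusive
  edge (12, 10)→(12, 15): d=(0,5) inclusive
    (2,5)@(5, 11): e=[5,10,35] → X
    (3,5)@(7, 11): e=[15,10,25] → X
    (4,5)@(9, 11): e=[25,10,15] → X
    (5,5)@(11, 11): e=[35,10,5] → X
    (6,5)@(13, 11): e=[45,10,-5] → .
    (2,6)@(5, 13): e=[-15,30,35] → .
    (3,6)@(7, 13): e=[-5,30,25] → .
    (4,6)@(9, 13): e=[5,30,15] → X
    (6,6)@(13, 13): e=[25,30,-5] → .
    (4,7)@(9, 15): e=[-15,50,15] → .
    (5,7)@(11, 15): e=[-5,50,5] → .
  covered (6 px):
    . . . . . . . . . . .
    . . . . . . . . . . .
    . . . . . . . . . . .
    . . . . . . . . . . .
    . . . . . . . . . . .
    . . X X X X . . . . .
    . . . . X X . . . . .
    . . . . . . . . . . .
    . . . . . . . . . . .
T2:
  2·area = 45  (B↔C swapped to make it positive)
  edge (0, 4)→(9, 12): d=(9,8) inclusive
  edge (9, 12)→(0, 9): d=(-9,-3) inclusive
  edge (0, 9)→(0, 4): d=(0,-5) inclusive
    (0,2)@(1, 5): e=[1,39,5] → X
    (1,2)@(3, 5): e=[-15,45,15] → .
    (0,3)@(1, 7): e=[19,21,5] → X
    (1,3)@(3, 7): e=[3,27,15] → X
    (2,3)@(5, 7): e=[-13,33,25] → .
    (0,4)@(1, 9): e=[37,3,5] → X
    (2,4)@(5, 9): e=[5,15,25] → X
    (3,4)@(7, 9): e=[-11,21,35] → .
    (0,5)@(1, 11): e=[55,-15,5] → .
    (1,5)@(3, 11): e=[39,-9,15] → .
    (2,5)@(5, 11): e=[23,-3,25] → .
    (3,5)@(7, 11): e=[7,3,35] → X
  covered (7 px):
    . . . . . . . . . . .
    . . . . . . . . . . .
    X . . . . . . . . . .
    X X . . . . . . . . .
    X X X . . . . . . . .
    . . . X . . . . . . .
    . . . . . . . . . . .
    . . . . . . . . . . .
    . . . . . . . . . . .
T3:
  2·area = 39  (B↔C swapped to make it positive)
  edge (17, 17)→(18, 8): d=(1,-9) inclusive
  edge (18, 8)→(22, 11): d=(4,3) inclusive
  edge (22, 11)→(17, 17): d=(-5,6) inclusive
    (9,4)@(19, 9): e=[10,1,28] → X
    (10,4)@(21, 9): e=[28,-5,16] → .
    (9,5)@(19, 11): e=[12,9,18] → X
    (10,5)@(21, 11): e=[30,3,6] → X
    (9,6)@(19, 13): e=[14,17,8] → X
    (10,6)@(21, 13): e=[32,11,-4] → .
    (9,7)@(19, 15): e=[16,25,-2] → .
    (8,8)@(17, 17): e=[0,39,0] → X  [on edge]
    (9,8)@(19, 17): e=[18,33,-12] → .
  covered (5 px):
    . . . . . . . . . . .
    . . . . . . . . . . .
    . . . . . . . . . . .
    . . . . . . . . . . .
    . . . . . . . . . X .
    . . . . . . . . . X X
    . . . . . . . . . X .
    . . . . . . . . . . .
    . . . . . . . . X . .

Z-buffer (winner per pixel, '.' = empty):
  . . . . . . . . . . .
  . . . 0 . . . . . . .
  2 . . . . . 0 . . . .
  2 2 . . . . . . . . .
  2 2 2 . . . . . . 3 .
  . . 1 2 1 1 . . . 3 3
  . . . . 1 1 . . . 3 .
  . . . . . . . . . . .
  . . . . . . . . 3 . .

Final: 2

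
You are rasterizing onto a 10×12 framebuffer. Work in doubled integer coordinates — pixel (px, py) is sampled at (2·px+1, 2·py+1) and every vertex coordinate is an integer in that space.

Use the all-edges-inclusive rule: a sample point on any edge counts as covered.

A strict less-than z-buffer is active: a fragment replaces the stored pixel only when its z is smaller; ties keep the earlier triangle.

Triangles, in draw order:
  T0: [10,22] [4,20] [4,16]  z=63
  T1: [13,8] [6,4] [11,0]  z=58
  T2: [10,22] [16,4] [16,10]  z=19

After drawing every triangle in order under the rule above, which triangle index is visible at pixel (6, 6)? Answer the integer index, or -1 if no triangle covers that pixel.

T0:
  2·area = 24
  edge (10, 22)→(4, 20): d=(-6,-2) inclusive
  edge (4, 20)→(4, 16): d=(0,-4) inclusive
  edge (4, 16)→(10, 22): d=(6,6) inclusive
    (0,6)@(1, 13): e=[36,-12,0] → .  [on edge]
    (1,7)@(3, 15): e=[28,-4,0] → .  [on edge]
    (2,8)@(5, 17): e=[20,4,0] → X  [on edge]
    (3,8)@(7, 17): e=[24,12,-12] → .
    (0,9)@(1, 19): e=[0,-12,36] → .  [on edge]
    (2,9)@(5, 19): e=[8,4,12] → X
    (3,9)@(7, 19): e=[12,12,0] → X  [on edge]
    (4,9)@(9, 19): e=[16,20,-12] → .
    (2,10)@(5, 21): e=[-4,4,24] → .
    (3,10)@(7, 21): e=[0,12,12] → X  [on edge]
    (4,10)@(9, 21): e=[4,20,0] → X  [on edge]
    (5,10)@(11, 21): e=[8,28,-12] → .
    (5,11)@(11, 23): e=[-4,28,0] → .  [on edge]
    (6,11)@(13, 23): e=[0,36,-12] → .  [on edge]
  covered (5 px):
    . . . . . . . . . .
    . . . . . . . . . .
    . . . . . . . . . .
    . . . . . . . . . .
    . . . . . . . . . .
    . . . . . . . . . .
    . . . . . . . . . .
    . . . . . . . . . .
    . . X . . . . . . .
    . . X X . . . . . .
    . . . X X . . . . .
    . . . . . . . . . .
T1:
  2·area = 48
  edge (13, 8)→(6, 4): d=(-7,-4) inclusive
  edge (6, 4)→(11, 0): d=(5,-4) inclusive
  edge (11, 0)→(13, 8): d=(2,8) inclusive
    (5,0)@(11, 1): e=[41,5,2] → X
    (6,0)@(13, 1): e=[49,13,-14] → .
    (4,1)@(9, 3): e=[19,7,22] → X
    (6,1)@(13, 3): e=[35,23,-10] → .
    (4,2)@(9, 5): e=[5,17,26] → X
    (6,2)@(13, 5): e=[21,33,-6] → .
    (4,3)@(9, 7): e=[-9,27,30] → .
    (5,3)@(11, 7): e=[-1,35,14] → .
  covered (5 px):
    . . . . . X . . . .
    . . . . X X . . . .
    . . . . X X . . . .
    . . . . . . . . . .
    . . . . . . . . . .
    . . . . . . . . . .
    . . . . . . . . . .
    . . . . . . . . . .
    . . . . . . . . . .
    . . . . . . . . . .
    . . . . . . . . . .
    . . . . . . . . . .
T2:
  2·area = 36
  edge (10, 22)→(16, 4): d=(6,-18) inclusive
  edge (16, 4)→(16, 10): d=(0,6) inclusive
  edge (16, 10)→(10, 22): d=(-6,12) inclusive
    (8,0)@(17, 1): e=[0,-6,42] → .  [on edge]
    (7,3)@(15, 7): e=[0,6,30] → X  [on edge]
    (8,3)@(17, 7): e=[36,-6,6] → .
    (7,4)@(15, 9): e=[12,6,18] → X
    (8,4)@(17, 9): e=[48,-6,-6] → .
    (7,5)@(15, 11): e=[24,6,6] → X
    (8,5)@(17, 11): e=[60,-6,-18] → .
    (6,6)@(13, 13): e=[0,18,18] → X  [on edge]
    (7,6)@(15, 13): e=[36,6,-6] → .
    (6,7)@(13, 15): e=[12,18,6] → X
    (7,7)@(15, 15): e=[48,6,-18] → .
    (6,8)@(13, 17): e=[24,18,-6] → .
    (5,9)@(11, 19): e=[0,30,6] → X  [on edge]
  covered (6 px):
    . . . . . . . . . .
    . . . . . . . . . .
    . . . . . . . . . .
    . . . . . . . X . .
    . . . . . . . X . .
    . . . . . . . X . .
    . . . . . . X . . .
    . . . . . . X . . .
    . . . . . . . . . .
    . . . . . X . . . .
    . . . . . . . . . .
    . . . . . . . . . .

Z-buffer (winner per pixel, '.' = empty):
  . . . . . 1 . . . .
  . . . . 1 1 . . . .
  . . . . 1 1 . . . .
  . . . . . . . 2 . .
  . . . . . . . 2 . .
  . . . . . . . 2 . .
  . . . . . . 2 . . .
  . . . . . . 2 . . .
  . . 0 . . . . . . .
  . . 0 0 . 2 . . . .
  . . . 0 0 . . . . .
  . . . . . . . . . .

Result: 2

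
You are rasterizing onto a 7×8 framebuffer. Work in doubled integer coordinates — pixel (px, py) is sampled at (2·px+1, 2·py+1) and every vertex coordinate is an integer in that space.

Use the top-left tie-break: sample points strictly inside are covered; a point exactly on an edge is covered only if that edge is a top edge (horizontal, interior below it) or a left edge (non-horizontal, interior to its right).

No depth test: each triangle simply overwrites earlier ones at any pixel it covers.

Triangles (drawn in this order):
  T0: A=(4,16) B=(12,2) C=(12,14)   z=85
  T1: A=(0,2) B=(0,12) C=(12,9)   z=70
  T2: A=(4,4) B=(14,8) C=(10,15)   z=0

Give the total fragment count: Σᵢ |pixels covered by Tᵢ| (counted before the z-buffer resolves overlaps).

T0:
  2·area = 96
  edge (4, 16)→(12, 2): d=(8,-14) top-left  bias=+0
  edge (12, 2)→(12, 14): d=(0,12) right/bottom  bias=-1
  edge (12, 14)→(4, 16): d=(-8,2) right/bottom  bias=-1
    (5,2)@(11, 5): e=[10,12,74] → █
    (6,2)@(13, 5): e=[38,-12,70] → ·
    (5,3)@(11, 7): e=[26,12,58] → █
    (6,3)@(13, 7): e=[54,-12,54] → ·
    (4,4)@(9, 9): e=[14,36,46] → █
    (6,4)@(13, 9): e=[70,-12,38] → ·
    (3,5)@(7, 11): e=[2,60,34] → █
    (6,5)@(13, 11): e=[86,-12,22] → ·
    (3,6)@(7, 13): e=[18,60,18] → █
    (6,6)@(13, 13): e=[102,-12,6] → ·
    (2,7)@(5, 15): e=[6,84,6] → █
    (4,7)@(9, 15): e=[62,36,-2] → ·
  covered (12 px):
    · · · · · · ·
    · · · · · · ·
    · · · · · █ ·
    · · · · · █ ·
    · · · · █ █ ·
    · · · █ █ █ ·
    · · · █ █ █ ·
    · · █ █ · · ·
T1:
  2·area = 120  (B↔C swapped to make it positive)
  edge (0, 2)→(12, 9): d=(12,7) right/bottom  bias=-1
  edge (12, 9)→(0, 12): d=(-12,3) right/bottom  bias=-1
  edge (0, 12)→(0, 2): d=(0,-10) top-left  bias=+0
    (0,1)@(1, 3): e=[5,105,10] → █
    (1,1)@(3, 3): e=[-9,99,30] → ·
    (0,2)@(1, 5): e=[29,81,10] → █
    (1,2)@(3, 5): e=[15,75,30] → █
    (2,2)@(5, 5): e=[1,69,50] → █
    (3,2)@(7, 5): e=[-13,63,70] → ·
    (0,3)@(1, 7): e=[53,57,10] → █
    (3,3)@(7, 7): e=[11,39,70] → █
    (4,3)@(9, 7): e=[-3,33,90] → ·
    (0,4)@(1, 9): e=[77,33,10] → █
    (4,4)@(9, 9): e=[21,9,90] → █
    (5,4)@(11, 9): e=[7,3,110] → █
  covered (16 px):
    · · · · · · ·
    █ · · · · · ·
    █ █ █ · · · ·
    █ █ █ █ · · ·
    █ █ █ █ █ █ ·
    █ █ · · · · ·
    · · · · · · ·
    · · · · · · ·
T2:
  2·area = 86
  edge (4, 4)→(14, 8): d=(10,4) right/bottom  bias=-1
  edge (14, 8)→(10, 15): d=(-4,7) right/bottom  bias=-1
  edge (10, 15)→(4, 4): d=(-6,-11) top-left  bias=+0
    (2,2)@(5, 5): e=[6,75,5] → █
    (3,2)@(7, 5): e=[-2,61,27] → ·
    (2,3)@(5, 7): e=[26,67,-7] → ·
    (3,3)@(7, 7): e=[18,53,15] → █
    (4,3)@(9, 7): e=[10,39,37] → █
    (5,3)@(11, 7): e=[2,25,59] → █
    (6,3)@(13, 7): e=[-6,11,81] → ·
    (3,4)@(7, 9): e=[38,45,3] → █
    (6,4)@(13, 9): e=[14,3,69] → █
    (3,5)@(7, 11): e=[58,37,-9] → ·
    (4,5)@(9, 11): e=[50,23,13] → █
    (6,5)@(13, 11): e=[34,-5,57] → ·
  covered (12 px):
    · · · · · · ·
    · · · · · · ·
    · · █ · · · ·
    · · · █ █ █ ·
    · · · █ █ █ █
    · · · · █ █ ·
    · · · · █ █ ·
    · · · · · · ·

Final: 40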